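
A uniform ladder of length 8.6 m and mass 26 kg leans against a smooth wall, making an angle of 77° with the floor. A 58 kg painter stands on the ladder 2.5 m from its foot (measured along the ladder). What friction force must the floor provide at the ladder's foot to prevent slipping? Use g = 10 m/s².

Taking torques about the foot of the ladder:
Ladder weight 26×10 = 260 N acts at 4.3 m along the ladder; its horizontal arm is 4.3·cos77° = 0.9673 m → τ = 251.5 N·m clockwise.
Painter: 58×10 = 580 N at 2.5 m → arm 0.5624 m → τ = 326.2 N·m clockwise.
Wall normal N acts horizontally at the top; its moment arm is the height L sinθ = 8.6·sin77° = 8.38 m, counterclockwise.
Setting net torque to zero: N × 8.38 = 577.7 → N = 68.9 N.
ΣFx = 0: friction at the foot balances the wall's push, so f = N_wall = 68.9 N.

f ≈ 68.9 N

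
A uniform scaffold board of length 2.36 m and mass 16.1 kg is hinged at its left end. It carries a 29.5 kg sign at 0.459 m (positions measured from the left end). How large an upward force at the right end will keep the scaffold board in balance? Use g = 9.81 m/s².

F ≈ 135 N

About the left end:
Beam weight: 16.1 × 9.81 = 157.9 N down at 1.18 m → arm 1.18 m, τ = 157.9 × 1.18 = 186.3 N·m clockwise.
Sign: 29.5 × 9.81 = 289.4 N down at 0.459 m → arm 0.459 m, τ = 289.4 × 0.459 = 132.8 N·m clockwise.
Net moment of the loads = 319.1 N·m clockwise.
The upward force F acts at the right end, arm 2.36 m, giving F × 2.36 counterclockwise.
Στ = 0 ⇒ F × 2.36 = 319.1 ⇒ F = 319.1 / 2.36 = 135 N.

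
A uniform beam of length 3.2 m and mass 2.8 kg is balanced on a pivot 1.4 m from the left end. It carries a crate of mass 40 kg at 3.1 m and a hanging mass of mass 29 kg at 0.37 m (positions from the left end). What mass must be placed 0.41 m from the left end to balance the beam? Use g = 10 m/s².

Sum moments about the pivot (at 1.4 m from the left end) (the support reaction has zero arm there).
Beam weight: 2.8 × 10 = 28 N down at 1.6 m → arm 0.2 m, τ = 28 × 0.2 = 5.6 N·m clockwise.
Crate: 40 × 10 = 400 N down at 3.1 m → arm 1.7 m, τ = 400 × 1.7 = 680 N·m clockwise.
Hanging mass: 29 × 10 = 290 N down at 0.37 m → arm 1.03 m, τ = 290 × 1.03 = 298.7 N·m counterclockwise.
Net moment of known loads = 386.9 N·m clockwise.
An unknown mass m at 0.41 m has arm 0.99 m; its moment is m·g·0.99 counterclockwise.
For rotational equilibrium, m × 10 × 0.99 = 386.9, so m = 386.9 / (10 × 0.99) = 39.1 kg.

m ≈ 39.1 kg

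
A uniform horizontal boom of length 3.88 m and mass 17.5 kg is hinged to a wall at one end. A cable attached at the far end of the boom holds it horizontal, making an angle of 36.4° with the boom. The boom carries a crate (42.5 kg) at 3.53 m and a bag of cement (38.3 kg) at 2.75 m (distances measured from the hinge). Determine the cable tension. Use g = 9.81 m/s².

T ≈ 1230 N

Choose the hinge as the axis so the unknown hinge reaction has zero arm there.
Beam weight: 17.5 × 9.81 = 171.7 N down at 1.94 m → arm 1.94 m, τ = 171.7 × 1.94 = 333.1 N·m clockwise.
Crate: 42.5 × 9.81 = 416.9 N down at 3.53 m → arm 3.53 m, τ = 416.9 × 3.53 = 1472 N·m clockwise.
Bag of cement: 38.3 × 9.81 = 375.7 N down at 2.75 m → arm 2.75 m, τ = 375.7 × 2.75 = 1033 N·m clockwise.
Total clockwise load moment = 2838 N·m.
The cable tension T acts at 3.88 m; only its component perpendicular to the boom, T sinθ, produces torque. sin 36.4° = 0.5934.
For rotational equilibrium, T × 3.88 × 0.5934 = 2838, so T = 2838 / 2.302 = 1230 N.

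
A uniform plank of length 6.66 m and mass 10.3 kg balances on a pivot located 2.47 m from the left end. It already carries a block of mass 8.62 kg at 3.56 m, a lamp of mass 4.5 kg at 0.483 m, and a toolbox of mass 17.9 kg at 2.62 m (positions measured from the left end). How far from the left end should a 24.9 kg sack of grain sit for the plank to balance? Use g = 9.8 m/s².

Taking torques about the pivot (at 2.47 m from the left end):
Beam weight: 10.3 × 9.8 = 100.9 N down at 3.33 m → arm 0.86 m, τ = 100.9 × 0.86 = 86.77 N·m clockwise.
Block: 8.62 × 9.8 = 84.48 N down at 3.56 m → arm 1.09 m, τ = 84.48 × 1.09 = 92.08 N·m clockwise.
Lamp: 4.5 × 9.8 = 44.1 N down at 0.483 m → arm 1.987 m, τ = 44.1 × 1.987 = 87.63 N·m counterclockwise.
Toolbox: 17.9 × 9.8 = 175.4 N down at 2.62 m → arm 0.15 m, τ = 175.4 × 0.15 = 26.31 N·m clockwise.
Net moment of existing loads = 117.5 N·m clockwise.
The sack of grain weighs 24.9 × 9.8 = 244 N and must supply an equal counterclockwise moment, so its lever arm about the pivot is 117.5 / 244 = 0.482 m.
That puts it at 2.47 − 0.482 = 1.99 m from the left end.

x ≈ 1.99 m from the left end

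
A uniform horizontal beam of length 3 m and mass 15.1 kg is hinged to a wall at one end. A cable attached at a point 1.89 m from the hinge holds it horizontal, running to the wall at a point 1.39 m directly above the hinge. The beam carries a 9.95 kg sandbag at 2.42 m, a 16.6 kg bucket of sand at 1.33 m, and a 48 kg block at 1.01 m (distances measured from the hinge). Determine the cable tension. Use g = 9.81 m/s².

Take moments about the hinge.
Beam weight: 15.1 × 9.81 = 148.1 N down at 1.5 m → arm 1.5 m, τ = 148.1 × 1.5 = 222.1 N·m clockwise.
Sandbag: 9.95 × 9.81 = 97.61 N down at 2.42 m → arm 2.42 m, τ = 97.61 × 2.42 = 236.2 N·m clockwise.
Bucket of sand: 16.6 × 9.81 = 162.8 N down at 1.33 m → arm 1.33 m, τ = 162.8 × 1.33 = 216.5 N·m clockwise.
Block: 48 × 9.81 = 470.9 N down at 1.01 m → arm 1.01 m, τ = 470.9 × 1.01 = 475.6 N·m clockwise.
Total clockwise load moment = 1150 N·m.
The cable tension T acts at 1.89 m; only its component perpendicular to the beam, T sinθ, produces torque. sinθ = h/√(h²+d²) = 1.39/√(1.39²+1.89²) = 0.5925.
Balancing moments: T × 1.89 × 0.5925 = 1150, giving T = 1150 / 1.12 = 1030 N.

T ≈ 1030 N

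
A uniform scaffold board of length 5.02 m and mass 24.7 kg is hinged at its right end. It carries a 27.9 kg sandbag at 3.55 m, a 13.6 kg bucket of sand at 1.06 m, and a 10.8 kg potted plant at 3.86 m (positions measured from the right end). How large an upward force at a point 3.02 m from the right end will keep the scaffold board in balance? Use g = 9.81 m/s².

About the right end:
Beam weight: 24.7 × 9.81 = 242.3 N down at 2.51 m → arm 2.51 m, τ = 242.3 × 2.51 = 608.2 N·m counterclockwise.
Sandbag: 27.9 × 9.81 = 273.7 N down at 3.55 m → arm 3.55 m, τ = 273.7 × 3.55 = 971.6 N·m counterclockwise.
Bucket of sand: 13.6 × 9.81 = 133.4 N down at 1.06 m → arm 1.06 m, τ = 133.4 × 1.06 = 141.4 N·m counterclockwise.
Potted plant: 10.8 × 9.81 = 105.9 N down at 3.86 m → arm 3.86 m, τ = 105.9 × 3.86 = 408.8 N·m counterclockwise.
Net moment of the loads = 2130 N·m counterclockwise.
The upward force F acts at a point 3.02 m from the right end, arm 3.02 m, giving F × 3.02 clockwise.
Στ = 0 ⇒ F × 3.02 = 2130 ⇒ F = 2130 / 3.02 = 705 N.

F ≈ 705 N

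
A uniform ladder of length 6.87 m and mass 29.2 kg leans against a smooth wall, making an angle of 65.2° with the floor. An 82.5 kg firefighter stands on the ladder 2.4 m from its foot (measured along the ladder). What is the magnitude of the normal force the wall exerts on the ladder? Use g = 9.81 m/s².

N_wall ≈ 197 N

Taking torques about the foot of the ladder:
Ladder weight 29.2×9.81 = 286.5 N acts at 3.435 m along the ladder; its horizontal arm is 3.435·cos65.2° = 1.441 m → τ = 412.8 N·m clockwise.
Firefighter: 82.5×9.81 = 809.3 N at 2.4 m → arm 1.007 m → τ = 815 N·m clockwise.
Wall normal N acts horizontally at the top; its moment arm is the height L sinθ = 6.87·sin65.2° = 6.236 m, counterclockwise.
For rotational equilibrium, N × 6.236 = 1228, so N = 197 N.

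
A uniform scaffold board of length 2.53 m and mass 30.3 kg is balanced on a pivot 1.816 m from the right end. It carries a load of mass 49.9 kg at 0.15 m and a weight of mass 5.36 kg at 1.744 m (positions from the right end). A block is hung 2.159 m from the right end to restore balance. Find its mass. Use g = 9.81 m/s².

m ≈ 292 kg

Taking torques about the pivot (at 1.816 m from the right end):
Beam weight: 30.3 × 9.81 = 297.2 N down at 1.265 m → arm 0.551 m, τ = 297.2 × 0.551 = 163.8 N·m clockwise.
Load: 49.9 × 9.81 = 489.5 N down at 0.15 m → arm 1.666 m, τ = 489.5 × 1.666 = 815.5 N·m clockwise.
Weight: 5.36 × 9.81 = 52.58 N down at 1.744 m → arm 0.072 m, τ = 52.58 × 0.072 = 3.786 N·m clockwise.
Net moment of known loads = 983.1 N·m clockwise.
An unknown mass m at 2.159 m has arm 0.343 m; its moment is m·g·0.343 counterclockwise.
Στ = 0 ⇒ m × 9.81 × 0.343 = 983.1 ⇒ m = 983.1 / (9.81 × 0.343) = 292 kg.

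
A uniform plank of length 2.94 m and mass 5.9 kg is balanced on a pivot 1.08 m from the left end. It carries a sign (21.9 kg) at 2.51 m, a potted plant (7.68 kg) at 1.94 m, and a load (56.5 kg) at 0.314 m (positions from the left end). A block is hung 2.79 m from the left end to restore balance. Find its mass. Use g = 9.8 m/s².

m ≈ 1.79 kg

Taking torques about the pivot (at 1.08 m from the left end):
Beam weight: 5.9 × 9.8 = 57.82 N down at 1.47 m → arm 0.39 m, τ = 57.82 × 0.39 = 22.55 N·m clockwise.
Sign: 21.9 × 9.8 = 214.6 N down at 2.51 m → arm 1.43 m, τ = 214.6 × 1.43 = 306.9 N·m clockwise.
Potted plant: 7.68 × 9.8 = 75.26 N down at 1.94 m → arm 0.86 m, τ = 75.26 × 0.86 = 64.72 N·m clockwise.
Load: 56.5 × 9.8 = 553.7 N down at 0.314 m → arm 0.766 m, τ = 553.7 × 0.766 = 424.1 N·m counterclockwise.
Net moment of known loads = 29.93 N·m counterclockwise.
An unknown mass m at 2.79 m has arm 1.71 m; its moment is m·g·1.71 clockwise.
Στ = 0 ⇒ m × 9.8 × 1.71 = 29.93 ⇒ m = 29.93 / (9.8 × 1.71) = 1.79 kg.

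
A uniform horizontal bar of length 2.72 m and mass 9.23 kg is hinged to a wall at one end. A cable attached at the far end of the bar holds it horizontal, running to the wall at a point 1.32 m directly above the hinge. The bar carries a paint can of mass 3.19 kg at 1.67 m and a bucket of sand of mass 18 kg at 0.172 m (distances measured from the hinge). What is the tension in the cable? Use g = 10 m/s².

Choose the hinge as the axis so the unknown hinge reaction has zero arm there.
Beam weight: 9.23 × 10 = 92.3 N down at 1.36 m → arm 1.36 m, τ = 92.3 × 1.36 = 125.5 N·m clockwise.
Paint can: 3.19 × 10 = 31.9 N down at 1.67 m → arm 1.67 m, τ = 31.9 × 1.67 = 53.27 N·m clockwise.
Bucket of sand: 18 × 10 = 180 N down at 0.172 m → arm 0.172 m, τ = 180 × 0.172 = 30.96 N·m clockwise.
Total clockwise load moment = 209.7 N·m.
The cable tension T acts at 2.72 m; only its component perpendicular to the bar, T sinθ, produces torque. sinθ = h/√(h²+d²) = 1.32/√(1.32²+2.72²) = 0.4366.
For rotational equilibrium, T × 2.72 × 0.4366 = 209.7, so T = 209.7 / 1.188 = 177 N.

T ≈ 177 N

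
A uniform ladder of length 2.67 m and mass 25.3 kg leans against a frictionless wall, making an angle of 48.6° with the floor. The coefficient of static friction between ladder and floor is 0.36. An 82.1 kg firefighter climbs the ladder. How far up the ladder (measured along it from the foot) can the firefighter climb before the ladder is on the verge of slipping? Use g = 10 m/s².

d ≈ 1.01 m

Take moments about the foot of the ladder.
Ladder weight 25.3×10 = 253 N acts at 1.335 m along the ladder; its horizontal arm is 1.335·cos48.6° = 0.8829 m → τ = 223.4 N·m clockwise.
Firefighter weight 82.1×10 = 821 N at distance d → arm d·cos48.6° → τ = 821·d·0.6613 clockwise.
Wall normal N at the top has arm L sinθ = 2.003 m counterclockwise, so Στ = 0 gives N·2.003 = 223.4 + 542.9·d.
ΣFy = 0 ⇒ N_floor = 1074 N, so the maximum friction is μ_s·N_floor = 0.36×1074 = 386.6 N. ΣFx = 0 ⇒ N_wall = f, so at the slipping point N = 386.6 N.
Substituting: 386.6×2.003 = 223.4 + 542.9·d ⇒ d = (774.4 − 223.4) / 542.9 = 1.01 m.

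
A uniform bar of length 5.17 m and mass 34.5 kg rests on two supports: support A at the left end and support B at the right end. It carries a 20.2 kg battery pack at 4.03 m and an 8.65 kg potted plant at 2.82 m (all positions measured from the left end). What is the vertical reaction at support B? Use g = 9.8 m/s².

Take moments about support A.
Beam weight: 34.5 × 9.8 = 338.1 N down at 2.585 m → arm 2.585 m, τ = 338.1 × 2.585 = 874 N·m clockwise.
Battery pack: 20.2 × 9.8 = 198 N down at 4.03 m → arm 4.03 m, τ = 198 × 4.03 = 797.9 N·m clockwise.
Potted plant: 8.65 × 9.8 = 84.77 N down at 2.82 m → arm 2.82 m, τ = 84.77 × 2.82 = 239.1 N·m clockwise.
Net load moment about support A = 1911 N·m clockwise.
Reaction R at support B is upward at 5.17 m, arm 5.17 m → moment R × 5.17 counterclockwise.
Balancing moments: R × 5.17 = 1911, giving R = 370 N.

R_B ≈ 370 N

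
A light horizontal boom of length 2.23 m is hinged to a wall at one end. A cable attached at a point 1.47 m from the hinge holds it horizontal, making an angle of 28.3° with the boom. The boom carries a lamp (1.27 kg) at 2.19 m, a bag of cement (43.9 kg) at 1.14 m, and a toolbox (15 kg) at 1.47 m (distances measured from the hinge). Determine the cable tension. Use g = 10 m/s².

Sum moments about the hinge (the unknown hinge reaction has zero arm there).
Lamp: 1.27 × 10 = 12.7 N down at 2.19 m → arm 2.19 m, τ = 12.7 × 2.19 = 27.81 N·m clockwise.
Bag of cement: 43.9 × 10 = 439 N down at 1.14 m → arm 1.14 m, τ = 439 × 1.14 = 500.5 N·m clockwise.
Toolbox: 15 × 10 = 150 N down at 1.47 m → arm 1.47 m, τ = 150 × 1.47 = 220.5 N·m clockwise.
Total clockwise load moment = 748.8 N·m.
The cable tension T acts at 1.47 m; only its component perpendicular to the boom, T sinθ, produces torque. sin 28.3° = 0.4741.
Στ = 0 ⇒ T × 1.47 × 0.4741 = 748.8 ⇒ T = 748.8 / 0.6969 = 1070 N.

T ≈ 1070 N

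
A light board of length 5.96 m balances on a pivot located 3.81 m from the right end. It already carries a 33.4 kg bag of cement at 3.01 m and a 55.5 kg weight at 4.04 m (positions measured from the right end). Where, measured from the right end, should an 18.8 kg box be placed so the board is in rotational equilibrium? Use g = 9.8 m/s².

x ≈ 4.55 m from the right end

Take moments about the pivot (at 3.81 m from the right end).
Bag of cement: 33.4 × 9.8 = 327.3 N down at 3.01 m → arm 0.8 m, τ = 327.3 × 0.8 = 261.8 N·m clockwise.
Weight: 55.5 × 9.8 = 543.9 N down at 4.04 m → arm 0.23 m, τ = 543.9 × 0.23 = 125.1 N·m counterclockwise.
Net moment of existing loads = 136.7 N·m clockwise.
The box weighs 18.8 × 9.8 = 184.2 N and must supply an equal counterclockwise moment, so its lever arm about the pivot is 136.7 / 184.2 = 0.742 m.
That puts it at 3.81 + 0.742 = 4.55 m from the right end.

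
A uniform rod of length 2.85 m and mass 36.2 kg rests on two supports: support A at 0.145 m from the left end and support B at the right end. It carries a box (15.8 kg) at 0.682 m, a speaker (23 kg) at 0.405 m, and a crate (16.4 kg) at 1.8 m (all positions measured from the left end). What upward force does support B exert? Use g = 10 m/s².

Take moments about support A.
Beam weight: 36.2 × 10 = 362 N down at 1.425 m → arm 1.28 m, τ = 362 × 1.28 = 463.4 N·m clockwise.
Box: 15.8 × 10 = 158 N down at 0.682 m → arm 0.537 m, τ = 158 × 0.537 = 84.85 N·m clockwise.
Speaker: 23 × 10 = 230 N down at 0.405 m → arm 0.26 m, τ = 230 × 0.26 = 59.8 N·m clockwise.
Crate: 16.4 × 10 = 164 N down at 1.8 m → arm 1.655 m, τ = 164 × 1.655 = 271.4 N·m clockwise.
Net load moment about support A = 879.4 N·m clockwise.
Reaction R at support B is upward at 2.85 m, arm 2.705 m → moment R × 2.705 counterclockwise.
Setting net torque to zero: R × 2.705 = 879.4 → R = 325 N.

R_B ≈ 325 N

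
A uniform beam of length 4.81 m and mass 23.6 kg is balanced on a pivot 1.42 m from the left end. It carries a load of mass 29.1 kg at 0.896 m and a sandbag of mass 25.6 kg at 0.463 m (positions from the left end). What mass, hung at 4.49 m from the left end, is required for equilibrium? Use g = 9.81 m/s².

m ≈ 5.38 kg

Taking torques about the pivot (at 1.42 m from the left end):
Beam weight: 23.6 × 9.81 = 231.5 N down at 2.405 m → arm 0.985 m, τ = 231.5 × 0.985 = 228 N·m clockwise.
Load: 29.1 × 9.81 = 285.5 N down at 0.896 m → arm 0.524 m, τ = 285.5 × 0.524 = 149.6 N·m counterclockwise.
Sandbag: 25.6 × 9.81 = 251.1 N down at 0.463 m → arm 0.957 m, τ = 251.1 × 0.957 = 240.3 N·m counterclockwise.
Net moment of known loads = 161.9 N·m counterclockwise.
An unknown mass m at 4.49 m has arm 3.07 m; its moment is m·g·3.07 clockwise.
For rotational equilibrium, m × 9.81 × 3.07 = 161.9, so m = 161.9 / (9.81 × 3.07) = 5.38 kg.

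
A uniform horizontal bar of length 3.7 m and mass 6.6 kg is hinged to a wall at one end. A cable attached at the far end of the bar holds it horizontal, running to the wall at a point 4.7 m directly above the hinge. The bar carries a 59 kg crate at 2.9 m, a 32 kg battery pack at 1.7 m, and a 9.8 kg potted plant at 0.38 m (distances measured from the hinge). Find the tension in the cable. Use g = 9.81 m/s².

T ≈ 815 N

Take moments about the hinge.
Beam weight: 6.6 × 9.81 = 64.75 N down at 1.85 m → arm 1.85 m, τ = 64.75 × 1.85 = 119.8 N·m clockwise.
Crate: 59 × 9.81 = 578.8 N down at 2.9 m → arm 2.9 m, τ = 578.8 × 2.9 = 1679 N·m clockwise.
Battery pack: 32 × 9.81 = 313.9 N down at 1.7 m → arm 1.7 m, τ = 313.9 × 1.7 = 533.6 N·m clockwise.
Potted plant: 9.8 × 9.81 = 96.14 N down at 0.38 m → arm 0.38 m, τ = 96.14 × 0.38 = 36.53 N·m clockwise.
Total clockwise load moment = 2369 N·m.
The cable tension T acts at 3.7 m; only its component perpendicular to the bar, T sinθ, produces torque. sinθ = h/√(h²+d²) = 4.7/√(4.7²+3.7²) = 0.7857.
Setting net torque to zero: T × 3.7 × 0.7857 = 2369 → T = 2369 / 2.907 = 815 N.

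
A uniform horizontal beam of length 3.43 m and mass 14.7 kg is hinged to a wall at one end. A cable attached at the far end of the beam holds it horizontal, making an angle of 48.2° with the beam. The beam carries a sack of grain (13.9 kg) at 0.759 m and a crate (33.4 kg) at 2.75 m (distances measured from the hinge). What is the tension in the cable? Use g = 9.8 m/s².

T ≈ 489 N

About the hinge:
Beam weight: 14.7 × 9.8 = 144.1 N down at 1.715 m → arm 1.715 m, τ = 144.1 × 1.715 = 247.1 N·m clockwise.
Sack of grain: 13.9 × 9.8 = 136.2 N down at 0.759 m → arm 0.759 m, τ = 136.2 × 0.759 = 103.4 N·m clockwise.
Crate: 33.4 × 9.8 = 327.3 N down at 2.75 m → arm 2.75 m, τ = 327.3 × 2.75 = 900.1 N·m clockwise.
Total clockwise load moment = 1251 N·m.
The cable tension T acts at 3.43 m; only its component perpendicular to the beam, T sinθ, produces torque. sin 48.2° = 0.7455.
Setting net torque to zero: T × 3.43 × 0.7455 = 1251 → T = 1251 / 2.557 = 489 N.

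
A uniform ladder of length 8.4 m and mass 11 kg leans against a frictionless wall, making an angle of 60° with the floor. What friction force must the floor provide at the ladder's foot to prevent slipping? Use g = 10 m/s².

Choose the foot of the ladder as the axis so the floor normal and friction both act there and drop out.
Ladder weight 11×10 = 110 N acts at 4.2 m along the ladder; its horizontal arm is 4.2·cos60° = 2.1 m → τ = 231 N·m clockwise.
Wall normal N acts horizontally at the top; its moment arm is the height L sinθ = 8.4·sin60° = 7.275 m, counterclockwise.
Στ = 0 ⇒ N × 7.275 = 231 ⇒ N = 31.8 N.
ΣFx = 0: friction at the foot balances the wall's push, so f = N_wall = 31.8 N.

f ≈ 31.8 N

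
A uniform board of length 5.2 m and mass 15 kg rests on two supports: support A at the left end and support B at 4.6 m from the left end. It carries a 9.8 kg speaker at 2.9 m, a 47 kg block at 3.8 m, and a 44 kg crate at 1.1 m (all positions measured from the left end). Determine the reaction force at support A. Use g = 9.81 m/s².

R_A ≈ 508 N

About support B:
Beam weight: 15 × 9.81 = 147.2 N down at 2.6 m → arm 2 m, τ = 147.2 × 2 = 294.4 N·m counterclockwise.
Speaker: 9.8 × 9.81 = 96.14 N down at 2.9 m → arm 1.7 m, τ = 96.14 × 1.7 = 163.4 N·m counterclockwise.
Block: 47 × 9.81 = 461.1 N down at 3.8 m → arm 0.8 m, τ = 461.1 × 0.8 = 368.9 N·m counterclockwise.
Crate: 44 × 9.81 = 431.6 N down at 1.1 m → arm 3.5 m, τ = 431.6 × 3.5 = 1511 N·m counterclockwise.
Net load moment about support B = 2338 N·m counterclockwise.
Reaction R at support A is upward at 0 m, arm 4.6 m → moment R × 4.6 clockwise.
Setting net torque to zero: R × 4.6 = 2338 → R = 508 N.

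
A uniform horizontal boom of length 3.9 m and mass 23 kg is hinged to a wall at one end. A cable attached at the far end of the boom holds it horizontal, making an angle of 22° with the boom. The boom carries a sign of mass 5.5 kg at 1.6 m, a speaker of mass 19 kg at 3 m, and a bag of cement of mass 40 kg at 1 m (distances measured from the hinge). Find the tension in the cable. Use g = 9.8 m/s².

T ≈ 1010 N

About the hinge:
Beam weight: 23 × 9.8 = 225.4 N down at 1.95 m → arm 1.95 m, τ = 225.4 × 1.95 = 439.5 N·m clockwise.
Sign: 5.5 × 9.8 = 53.9 N down at 1.6 m → arm 1.6 m, τ = 53.9 × 1.6 = 86.24 N·m clockwise.
Speaker: 19 × 9.8 = 186.2 N down at 3 m → arm 3 m, τ = 186.2 × 3 = 558.6 N·m clockwise.
Bag of cement: 40 × 9.8 = 392 N down at 1 m → arm 1 m, τ = 392 × 1 = 392 N·m clockwise.
Total clockwise load moment = 1476 N·m.
The cable tension T acts at 3.9 m; only its component perpendicular to the boom, T sinθ, produces torque. sin 22° = 0.3746.
For rotational equilibrium, T × 3.9 × 0.3746 = 1476, so T = 1476 / 1.461 = 1010 N.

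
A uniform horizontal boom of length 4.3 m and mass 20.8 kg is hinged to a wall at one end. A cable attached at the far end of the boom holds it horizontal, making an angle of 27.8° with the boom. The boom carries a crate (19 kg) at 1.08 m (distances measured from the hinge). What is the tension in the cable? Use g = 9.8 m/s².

About the hinge:
Beam weight: 20.8 × 9.8 = 203.8 N down at 2.15 m → arm 2.15 m, τ = 203.8 × 2.15 = 438.2 N·m clockwise.
Crate: 19 × 9.8 = 186.2 N down at 1.08 m → arm 1.08 m, τ = 186.2 × 1.08 = 201.1 N·m clockwise.
Total clockwise load moment = 639.3 N·m.
The cable tension T acts at 4.3 m; only its component perpendicular to the boom, T sinθ, produces torque. sin 27.8° = 0.4664.
Στ = 0 ⇒ T × 4.3 × 0.4664 = 639.3 ⇒ T = 639.3 / 2.006 = 319 N.

T ≈ 319 N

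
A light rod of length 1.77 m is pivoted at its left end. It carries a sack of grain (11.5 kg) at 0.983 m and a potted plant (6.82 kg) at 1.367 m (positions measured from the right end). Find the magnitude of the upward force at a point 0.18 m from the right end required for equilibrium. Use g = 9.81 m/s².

Take moments about the left end.
Sack of grain: 11.5 × 9.81 = 112.8 N down at 0.983 m → arm 0.787 m, τ = 112.8 × 0.787 = 88.77 N·m clockwise.
Potted plant: 6.82 × 9.81 = 66.9 N down at 1.367 m → arm 0.403 m, τ = 66.9 × 0.403 = 26.96 N·m clockwise.
Net moment of the loads = 115.7 N·m clockwise.
The upward force F acts at a point 0.18 m from the right end, arm 1.59 m, giving F × 1.59 counterclockwise.
Στ = 0 ⇒ F × 1.59 = 115.7 ⇒ F = 115.7 / 1.59 = 72.8 N.

F ≈ 72.8 N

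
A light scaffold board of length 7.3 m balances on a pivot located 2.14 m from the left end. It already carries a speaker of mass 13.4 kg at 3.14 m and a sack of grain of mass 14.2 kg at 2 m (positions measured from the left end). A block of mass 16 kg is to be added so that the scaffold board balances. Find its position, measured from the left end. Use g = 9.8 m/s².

x ≈ 1.43 m from the left end

About the pivot (at 2.14 m from the left end):
Speaker: 13.4 × 9.8 = 131.3 N down at 3.14 m → arm 1 m, τ = 131.3 × 1 = 131.3 N·m clockwise.
Sack of grain: 14.2 × 9.8 = 139.2 N down at 2 m → arm 0.14 m, τ = 139.2 × 0.14 = 19.49 N·m counterclockwise.
Net moment of existing loads = 111.8 N·m clockwise.
The block weighs 16 × 9.8 = 156.8 N and must supply an equal counterclockwise moment, so its lever arm about the pivot is 111.8 / 156.8 = 0.713 m.
That puts it at 2.14 − 0.713 = 1.43 m from the left end.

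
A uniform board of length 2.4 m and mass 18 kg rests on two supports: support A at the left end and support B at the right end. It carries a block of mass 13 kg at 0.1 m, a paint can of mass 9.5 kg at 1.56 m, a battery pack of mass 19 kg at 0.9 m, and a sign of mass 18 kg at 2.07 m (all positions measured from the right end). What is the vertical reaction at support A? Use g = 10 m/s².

Choose support B as the axis so its reaction then has zero moment arm.
Beam weight: 18 × 10 = 180 N down at 1.2 m → arm 1.2 m, τ = 180 × 1.2 = 216 N·m counterclockwise.
Block: 13 × 10 = 130 N down at 0.1 m → arm 0.1 m, τ = 130 × 0.1 = 13 N·m counterclockwise.
Paint can: 9.5 × 10 = 95 N down at 1.56 m → arm 1.56 m, τ = 95 × 1.56 = 148.2 N·m counterclockwise.
Battery pack: 19 × 10 = 190 N down at 0.9 m → arm 0.9 m, τ = 190 × 0.9 = 171 N·m counterclockwise.
Sign: 18 × 10 = 180 N down at 2.07 m → arm 2.07 m, τ = 180 × 2.07 = 372.6 N·m counterclockwise.
Net load moment about support B = 920.8 N·m counterclockwise.
Reaction R at support A is upward at 2.4 m, arm 2.4 m → moment R × 2.4 clockwise.
Balancing moments: R × 2.4 = 920.8, giving R = 384 N.

R_A ≈ 384 N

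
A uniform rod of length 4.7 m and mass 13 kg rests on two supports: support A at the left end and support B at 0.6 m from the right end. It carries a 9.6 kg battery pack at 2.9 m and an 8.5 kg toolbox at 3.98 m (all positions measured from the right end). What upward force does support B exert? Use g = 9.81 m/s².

Sum moments about support A (its reaction then has zero moment arm).
Beam weight: 13 × 9.81 = 127.5 N down at 2.35 m → arm 2.35 m, τ = 127.5 × 2.35 = 299.6 N·m clockwise.
Battery pack: 9.6 × 9.81 = 94.18 N down at 2.9 m → arm 1.8 m, τ = 94.18 × 1.8 = 169.5 N·m clockwise.
Toolbox: 8.5 × 9.81 = 83.39 N down at 3.98 m → arm 0.72 m, τ = 83.39 × 0.72 = 60.04 N·m clockwise.
Net load moment about support A = 529.1 N·m clockwise.
Reaction R at support B is upward at 0.6 m, arm 4.1 m → moment R × 4.1 counterclockwise.
Στ = 0 ⇒ R × 4.1 = 529.1 ⇒ R = 129 N.

R_B ≈ 129 N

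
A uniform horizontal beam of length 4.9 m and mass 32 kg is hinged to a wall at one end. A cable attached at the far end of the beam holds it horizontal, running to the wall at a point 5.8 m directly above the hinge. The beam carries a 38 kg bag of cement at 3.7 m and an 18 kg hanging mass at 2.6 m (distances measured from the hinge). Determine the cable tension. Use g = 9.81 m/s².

T ≈ 697 N

Choose the hinge as the axis so the unknown hinge reaction has zero arm there.
Beam weight: 32 × 9.81 = 313.9 N down at 2.45 m → arm 2.45 m, τ = 313.9 × 2.45 = 769.1 N·m clockwise.
Bag of cement: 38 × 9.81 = 372.8 N down at 3.7 m → arm 3.7 m, τ = 372.8 × 3.7 = 1379 N·m clockwise.
Hanging mass: 18 × 9.81 = 176.6 N down at 2.6 m → arm 2.6 m, τ = 176.6 × 2.6 = 459.2 N·m clockwise.
Total clockwise load moment = 2607 N·m.
The cable tension T acts at 4.9 m; only its component perpendicular to the beam, T sinθ, produces torque. sinθ = h/√(h²+d²) = 5.8/√(5.8²+4.9²) = 0.7639.
Setting net torque to zero: T × 4.9 × 0.7639 = 2607 → T = 2607 / 3.743 = 697 N.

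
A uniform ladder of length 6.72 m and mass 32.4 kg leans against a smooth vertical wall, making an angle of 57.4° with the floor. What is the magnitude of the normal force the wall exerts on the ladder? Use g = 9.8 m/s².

Taking torques about the foot of the ladder:
Ladder weight 32.4×9.8 = 317.5 N acts at 3.36 m along the ladder; its horizontal arm is 3.36·cos57.4° = 1.81 m → τ = 574.7 N·m clockwise.
Wall normal N acts horizontally at the top; its moment arm is the height L sinθ = 6.72·sin57.4° = 5.661 m, counterclockwise.
Balancing moments: N × 5.661 = 574.7, giving N = 102 N.

N_wall ≈ 102 N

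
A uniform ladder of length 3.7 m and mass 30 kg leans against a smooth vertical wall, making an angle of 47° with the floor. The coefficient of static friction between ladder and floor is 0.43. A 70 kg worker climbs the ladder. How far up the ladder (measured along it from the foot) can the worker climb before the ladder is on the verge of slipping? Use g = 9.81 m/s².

Taking torques about the foot of the ladder:
Ladder weight 30×9.81 = 294.3 N acts at 1.85 m along the ladder; its horizontal arm is 1.85·cos47° = 1.262 m → τ = 371.4 N·m clockwise.
Worker weight 70×9.81 = 686.7 N at distance d → arm d·cos47° → τ = 686.7·d·0.682 clockwise.
Wall normal N at the top has arm L sinθ = 2.706 m counterclockwise, so Στ = 0 gives N·2.706 = 371.4 + 468.3·d.
ΣFy = 0 ⇒ N_floor = 981 N, so the maximum friction is μ_s·N_floor = 0.43×981 = 421.8 N. ΣFx = 0 ⇒ N_wall = f, so at the slipping point N = 421.8 N.
Substituting: 421.8×2.706 = 371.4 + 468.3·d ⇒ d = (1141 − 371.4) / 468.3 = 1.64 m.

d ≈ 1.64 m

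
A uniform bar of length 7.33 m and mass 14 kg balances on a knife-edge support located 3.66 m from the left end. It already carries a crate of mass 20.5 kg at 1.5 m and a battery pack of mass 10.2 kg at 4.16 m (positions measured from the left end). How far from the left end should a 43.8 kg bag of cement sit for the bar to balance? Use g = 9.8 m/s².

x ≈ 4.55 m from the left end

Sum moments about the knife-edge support (at 3.66 m from the left end) (the support reaction has zero arm there).
Beam weight: 14 × 9.8 = 137.2 N down at 3.665 m → arm 0.005 m, τ = 137.2 × 0.005 = 0.686 N·m clockwise.
Crate: 20.5 × 9.8 = 200.9 N down at 1.5 m → arm 2.16 m, τ = 200.9 × 2.16 = 433.9 N·m counterclockwise.
Battery pack: 10.2 × 9.8 = 99.96 N down at 4.16 m → arm 0.5 m, τ = 99.96 × 0.5 = 49.98 N·m clockwise.
Net moment of existing loads = 383.2 N·m counterclockwise.
The bag of cement weighs 43.8 × 9.8 = 429.2 N and must supply an equal clockwise moment, so its lever arm about the knife-edge support is 383.2 / 429.2 = 0.893 m.
That puts it at 3.66 + 0.893 = 4.55 m from the left end.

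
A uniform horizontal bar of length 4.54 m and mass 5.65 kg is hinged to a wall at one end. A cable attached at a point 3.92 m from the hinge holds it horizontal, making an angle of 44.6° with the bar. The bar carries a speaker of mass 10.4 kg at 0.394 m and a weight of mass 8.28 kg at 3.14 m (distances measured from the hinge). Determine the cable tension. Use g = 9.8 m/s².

Take moments about the hinge.
Beam weight: 5.65 × 9.8 = 55.37 N down at 2.27 m → arm 2.27 m, τ = 55.37 × 2.27 = 125.7 N·m clockwise.
Speaker: 10.4 × 9.8 = 101.9 N down at 0.394 m → arm 0.394 m, τ = 101.9 × 0.394 = 40.15 N·m clockwise.
Weight: 8.28 × 9.8 = 81.14 N down at 3.14 m → arm 3.14 m, τ = 81.14 × 3.14 = 254.8 N·m clockwise.
Total clockwise load moment = 420.6 N·m.
The cable tension T acts at 3.92 m; only its component perpendicular to the bar, T sinθ, produces torque. sin 44.6° = 0.7022.
Στ = 0 ⇒ T × 3.92 × 0.7022 = 420.6 ⇒ T = 420.6 / 2.753 = 153 N.

T ≈ 153 N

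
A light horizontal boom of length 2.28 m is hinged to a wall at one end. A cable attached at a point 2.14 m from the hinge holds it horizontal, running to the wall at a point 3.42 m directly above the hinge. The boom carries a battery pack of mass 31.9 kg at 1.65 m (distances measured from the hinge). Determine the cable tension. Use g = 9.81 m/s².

T ≈ 285 N

Choose the hinge as the axis so the unknown hinge reaction has zero arm there.
Battery pack: 31.9 × 9.81 = 312.9 N down at 1.65 m → arm 1.65 m, τ = 312.9 × 1.65 = 516.3 N·m clockwise.
Total clockwise load moment = 516.3 N·m.
The cable tension T acts at 2.14 m; only its component perpendicular to the boom, T sinθ, produces torque. sinθ = h/√(h²+d²) = 3.42/√(3.42²+2.14²) = 0.8477.
Balancing moments: T × 2.14 × 0.8477 = 516.3, giving T = 516.3 / 1.814 = 285 N.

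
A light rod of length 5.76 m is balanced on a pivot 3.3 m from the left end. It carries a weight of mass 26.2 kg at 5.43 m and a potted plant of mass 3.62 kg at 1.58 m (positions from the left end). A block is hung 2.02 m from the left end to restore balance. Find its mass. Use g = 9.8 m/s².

Taking torques about the pivot (at 3.3 m from the left end):
Weight: 26.2 × 9.8 = 256.8 N down at 5.43 m → arm 2.13 m, τ = 256.8 × 2.13 = 547 N·m clockwise.
Potted plant: 3.62 × 9.8 = 35.48 N down at 1.58 m → arm 1.72 m, τ = 35.48 × 1.72 = 61.03 N·m counterclockwise.
Net moment of known loads = 486 N·m clockwise.
An unknown mass m at 2.02 m has arm 1.28 m; its moment is m·g·1.28 counterclockwise.
Στ = 0 ⇒ m × 9.8 × 1.28 = 486 ⇒ m = 486 / (9.8 × 1.28) = 38.7 kg.

m ≈ 38.7 kg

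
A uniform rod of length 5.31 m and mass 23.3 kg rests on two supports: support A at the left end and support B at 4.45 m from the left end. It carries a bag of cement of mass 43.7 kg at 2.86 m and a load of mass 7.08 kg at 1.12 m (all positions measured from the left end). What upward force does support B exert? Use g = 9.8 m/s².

Take moments about support A.
Beam weight: 23.3 × 9.8 = 228.3 N down at 2.655 m → arm 2.655 m, τ = 228.3 × 2.655 = 606.1 N·m clockwise.
Bag of cement: 43.7 × 9.8 = 428.3 N down at 2.86 m → arm 2.86 m, τ = 428.3 × 2.86 = 1225 N·m clockwise.
Load: 7.08 × 9.8 = 69.38 N down at 1.12 m → arm 1.12 m, τ = 69.38 × 1.12 = 77.71 N·m clockwise.
Net load moment about support A = 1909 N·m clockwise.
Reaction R at support B is upward at 4.45 m, arm 4.45 m → moment R × 4.45 counterclockwise.
Balancing moments: R × 4.45 = 1909, giving R = 429 N.

R_B ≈ 429 N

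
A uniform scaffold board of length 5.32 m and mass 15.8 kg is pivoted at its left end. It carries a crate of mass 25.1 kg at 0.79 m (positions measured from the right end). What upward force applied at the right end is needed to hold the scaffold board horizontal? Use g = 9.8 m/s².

F ≈ 287 N

Take moments about the left end.
Beam weight: 15.8 × 9.8 = 154.8 N down at 2.66 m → arm 2.66 m, τ = 154.8 × 2.66 = 411.8 N·m clockwise.
Crate: 25.1 × 9.8 = 246 N down at 0.79 m → arm 4.53 m, τ = 246 × 4.53 = 1114 N·m clockwise.
Net moment of the loads = 1526 N·m clockwise.
The upward force F acts at the right end, arm 5.32 m, giving F × 5.32 counterclockwise.
For rotational equilibrium, F × 5.32 = 1526, so F = 1526 / 5.32 = 287 N.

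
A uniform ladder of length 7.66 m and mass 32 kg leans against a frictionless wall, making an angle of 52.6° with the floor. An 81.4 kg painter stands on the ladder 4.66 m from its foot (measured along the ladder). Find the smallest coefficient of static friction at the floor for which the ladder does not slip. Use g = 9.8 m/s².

μ_min ≈ 0.442

Taking torques about the foot of the ladder:
Ladder weight 32×9.8 = 313.6 N acts at 3.83 m along the ladder; its horizontal arm is 3.83·cos52.6° = 2.326 m → τ = 729.4 N·m clockwise.
Painter: 81.4×9.8 = 797.7 N at 4.66 m → arm 2.83 m → τ = 2257 N·m clockwise.
Wall normal N acts horizontally at the top; its moment arm is the height L sinθ = 7.66·sin52.6° = 6.085 m, counterclockwise.
Balancing moments: N × 6.085 = 2986, giving N = 490.7 N.
ΣFx = 0 ⇒ f = N_wall = 490.7 N. ΣFy = 0 ⇒ N_floor = 1111 N.
μ_min = f / N_floor = 490.7 / 1111 = 0.442.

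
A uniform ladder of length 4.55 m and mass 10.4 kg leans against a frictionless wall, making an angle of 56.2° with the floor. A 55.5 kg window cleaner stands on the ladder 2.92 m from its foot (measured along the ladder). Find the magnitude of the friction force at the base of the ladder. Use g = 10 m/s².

Taking torques about the foot of the ladder:
Ladder weight 10.4×10 = 104 N acts at 2.275 m along the ladder; its horizontal arm is 2.275·cos56.2° = 1.266 m → τ = 131.7 N·m clockwise.
Window cleaner: 55.5×10 = 555 N at 2.92 m → arm 1.624 m → τ = 901.3 N·m clockwise.
Wall normal N acts horizontally at the top; its moment arm is the height L sinθ = 4.55·sin56.2° = 3.781 m, counterclockwise.
Setting net torque to zero: N × 3.781 = 1033 → N = 273 N.
ΣFx = 0: friction at the foot balances the wall's push, so f = N_wall = 273 N.

f ≈ 273 N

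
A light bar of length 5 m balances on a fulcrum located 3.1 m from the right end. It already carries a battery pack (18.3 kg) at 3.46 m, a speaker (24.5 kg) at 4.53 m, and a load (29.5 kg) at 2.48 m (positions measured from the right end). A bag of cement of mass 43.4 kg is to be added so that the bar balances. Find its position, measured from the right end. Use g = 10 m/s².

x ≈ 2.56 m from the right end

Taking torques about the fulcrum (at 3.1 m from the right end):
Battery pack: 18.3 × 10 = 183 N down at 3.46 m → arm 0.36 m, τ = 183 × 0.36 = 65.88 N·m counterclockwise.
Speaker: 24.5 × 10 = 245 N down at 4.53 m → arm 1.43 m, τ = 245 × 1.43 = 350.3 N·m counterclockwise.
Load: 29.5 × 10 = 295 N down at 2.48 m → arm 0.62 m, τ = 295 × 0.62 = 182.9 N·m clockwise.
Net moment of existing loads = 233.3 N·m counterclockwise.
The bag of cement weighs 43.4 × 10 = 434 N and must supply an equal clockwise moment, so its lever arm about the fulcrum is 233.3 / 434 = 0.538 m.
That puts it at 3.1 − 0.538 = 2.56 m from the right end.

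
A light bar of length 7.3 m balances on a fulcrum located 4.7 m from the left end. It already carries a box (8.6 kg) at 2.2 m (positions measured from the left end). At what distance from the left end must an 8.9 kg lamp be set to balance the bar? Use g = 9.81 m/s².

x ≈ 7.12 m from the left end

Taking torques about the fulcrum (at 4.7 m from the left end):
Box: 8.6 × 9.81 = 84.37 N down at 2.2 m → arm 2.5 m, τ = 84.37 × 2.5 = 210.9 N·m counterclockwise.
Net moment of existing loads = 210.9 N·m counterclockwise.
The lamp weighs 8.9 × 9.81 = 87.31 N and must supply an equal clockwise moment, so its lever arm about the fulcrum is 210.9 / 87.31 = 2.42 m.
That puts it at 4.7 + 2.42 = 7.12 m from the left end.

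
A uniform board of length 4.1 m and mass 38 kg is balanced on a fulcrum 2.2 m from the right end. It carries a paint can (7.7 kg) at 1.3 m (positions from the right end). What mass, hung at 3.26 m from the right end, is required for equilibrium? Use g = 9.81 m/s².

Choose the fulcrum (at 2.2 m from the right end) as the axis so the support reaction has zero arm there.
Beam weight: 38 × 9.81 = 372.8 N down at 2.05 m → arm 0.15 m, τ = 372.8 × 0.15 = 55.92 N·m clockwise.
Paint can: 7.7 × 9.81 = 75.54 N down at 1.3 m → arm 0.9 m, τ = 75.54 × 0.9 = 67.99 N·m clockwise.
Net moment of known loads = 123.9 N·m clockwise.
An unknown mass m at 3.26 m has arm 1.06 m; its moment is m·g·1.06 counterclockwise.
For rotational equilibrium, m × 9.81 × 1.06 = 123.9, so m = 123.9 / (9.81 × 1.06) = 11.9 kg.

m ≈ 11.9 kg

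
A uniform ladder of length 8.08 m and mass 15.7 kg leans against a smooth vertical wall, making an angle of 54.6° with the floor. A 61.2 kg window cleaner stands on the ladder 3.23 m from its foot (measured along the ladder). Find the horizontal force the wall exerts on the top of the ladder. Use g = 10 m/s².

N_wall ≈ 230 N

About the foot of the ladder:
Ladder weight 15.7×10 = 157 N acts at 4.04 m along the ladder; its horizontal arm is 4.04·cos54.6° = 2.34 m → τ = 367.4 N·m clockwise.
Window cleaner: 61.2×10 = 612 N at 3.23 m → arm 1.871 m → τ = 1145 N·m clockwise.
Wall normal N acts horizontally at the top; its moment arm is the height L sinθ = 8.08·sin54.6° = 6.586 m, counterclockwise.
Balancing moments: N × 6.586 = 1512, giving N = 230 N.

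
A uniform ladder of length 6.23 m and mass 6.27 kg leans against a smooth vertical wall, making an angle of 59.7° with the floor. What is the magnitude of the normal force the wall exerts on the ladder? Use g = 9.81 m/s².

Choose the foot of the ladder as the axis so the floor normal and friction both act there and drop out.
Ladder weight 6.27×9.81 = 61.51 N acts at 3.115 m along the ladder; its horizontal arm is 3.115·cos59.7° = 1.572 m → τ = 96.69 N·m clockwise.
Wall normal N acts horizontally at the top; its moment arm is the height L sinθ = 6.23·sin59.7° = 5.379 m, counterclockwise.
Setting net torque to zero: N × 5.379 = 96.69 → N = 18 N.

N_wall ≈ 18 N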